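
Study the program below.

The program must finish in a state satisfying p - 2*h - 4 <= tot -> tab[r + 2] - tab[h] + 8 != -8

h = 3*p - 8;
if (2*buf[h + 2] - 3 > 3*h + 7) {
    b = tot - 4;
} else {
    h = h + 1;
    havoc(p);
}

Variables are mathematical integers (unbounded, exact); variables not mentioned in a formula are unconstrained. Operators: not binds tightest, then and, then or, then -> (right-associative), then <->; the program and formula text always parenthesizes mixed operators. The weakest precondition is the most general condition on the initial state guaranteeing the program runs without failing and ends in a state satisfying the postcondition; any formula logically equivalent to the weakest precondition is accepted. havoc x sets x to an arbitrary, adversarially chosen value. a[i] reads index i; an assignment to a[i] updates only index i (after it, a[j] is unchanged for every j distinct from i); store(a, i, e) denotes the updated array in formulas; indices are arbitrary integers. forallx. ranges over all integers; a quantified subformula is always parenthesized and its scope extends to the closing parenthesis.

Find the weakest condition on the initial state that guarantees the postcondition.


Working backward. After the program, the postcondition p - 2*h - 4 <= tot -> tab[r + 2] - tab[h] + 8 != -8 must hold; in canonical form it is p <= 2*h + tot + 4 -> tab[r + 2] != tab[h] - 16.
Then branch requires p <= 2*h + tot + 4 -> tab[r + 2] != tab[h] - 16; else branch requires forall p_1. (p_1 <= 2*h + tot + 6 -> tab[r + 2] != tab[h + 1] - 16).
Before the if: (2*buf[h + 2] > 3*h + 10 -> (p <= 2*h + tot + 4 -> tab[r + 2] != tab[h] - 16)) and ((not (2*buf[h + 2] > 3*h + 10)) -> (forall p_1. (p_1 <= 2*h + tot + 6 -> tab[r + 2] != tab[h + 1] - 16)))
Before h := 3*p - 8: (2*buf[3*p - 6] > 9*p - 14 -> (5*p + tot >= 12 -> tab[r + 2] != tab[3*p - 8] - 16)) and ((not (2*buf[3*p - 6] > 9*p - 14)) -> (forall p_1. (p_1 <= 6*p + tot - 10 -> tab[r + 2] != tab[3*p - 7] - 16)))
Answer: WP = (2*buf[3*p - 6] > 9*p - 14 -> (5*p + tot >= 12 -> tab[r + 2] != tab[3*p - 8] - 16)) and ((not (2*buf[3*p - 6] > 9*p - 14)) -> (forall p_1. (p_1 <= 6*p + tot - 10 -> tab[r + 2] != tab[3*p - 7] - 16)))


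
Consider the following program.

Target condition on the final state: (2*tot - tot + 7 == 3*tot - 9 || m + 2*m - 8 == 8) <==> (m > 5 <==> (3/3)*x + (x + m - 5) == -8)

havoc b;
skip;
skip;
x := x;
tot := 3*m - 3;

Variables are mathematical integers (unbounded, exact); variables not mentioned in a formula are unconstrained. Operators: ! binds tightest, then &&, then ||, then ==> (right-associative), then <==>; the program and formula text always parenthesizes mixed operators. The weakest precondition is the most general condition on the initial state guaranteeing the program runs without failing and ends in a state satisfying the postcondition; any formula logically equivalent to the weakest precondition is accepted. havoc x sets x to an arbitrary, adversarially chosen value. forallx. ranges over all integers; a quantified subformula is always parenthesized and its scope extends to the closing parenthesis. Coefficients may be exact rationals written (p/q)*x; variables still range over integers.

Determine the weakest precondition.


Working backward. After the program, the postcondition (2*tot - tot + 7 == 3*tot - 9 || m + 2*m - 8 == 8) <==> (m > 5 <==> (3/3)*x + (x + m - 5) == -8) must hold; in canonical form it is (2*tot == 16 || 3*m == 16) <==> (m > 5 <==> m + 2*x == -3).
Before tot := 3*m - 3: (6*m == 22 || 3*m == 16) <==> (m > 5 <==> m + 2*x == -3)
Before x := x: (6*m == 22 || 3*m == 16) <==> (m > 5 <==> m + 2*x == -3)
Before skip: (6*m == 22 || 3*m == 16) <==> (m > 5 <==> m + 2*x == -3)
Before skip: (6*m == 22 || 3*m == 16) <==> (m > 5 <==> m + 2*x == -3)
Before havoc b: (6*m == 22 || 3*m == 16) <==> (m > 5 <==> m + 2*x == -3)
Answer: WP = (6*m == 22 || 3*m == 16) <==> (m > 5 <==> m + 2*x == -3)


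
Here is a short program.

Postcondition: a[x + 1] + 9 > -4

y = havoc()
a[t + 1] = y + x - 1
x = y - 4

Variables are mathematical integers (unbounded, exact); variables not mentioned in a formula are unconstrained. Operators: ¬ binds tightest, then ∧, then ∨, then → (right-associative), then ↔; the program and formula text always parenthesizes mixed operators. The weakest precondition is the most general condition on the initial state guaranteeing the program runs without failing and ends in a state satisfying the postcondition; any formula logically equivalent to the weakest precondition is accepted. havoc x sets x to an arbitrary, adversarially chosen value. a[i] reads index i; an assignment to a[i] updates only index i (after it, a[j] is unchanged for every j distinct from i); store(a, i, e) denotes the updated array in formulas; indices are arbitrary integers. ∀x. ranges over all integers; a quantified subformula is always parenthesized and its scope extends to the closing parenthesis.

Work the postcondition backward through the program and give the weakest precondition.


Working backward. After the program, the postcondition a[x + 1] + 9 > -4 must hold; in canonical form it is a[x + 1] > -13.
Before x := y - 4: a[y - 3] > -13
Before a[t + 1] := y + x - 1: store(a, t + 1, x + y - 1)[y - 3] > -13
Before havoc y: ∀y_1. store(a, t + 1, x + y_1 - 1)[y_1 - 3] > -13
Answer: WP = ∀y_1. store(a, t + 1, x + y_1 - 1)[y_1 - 3] > -13


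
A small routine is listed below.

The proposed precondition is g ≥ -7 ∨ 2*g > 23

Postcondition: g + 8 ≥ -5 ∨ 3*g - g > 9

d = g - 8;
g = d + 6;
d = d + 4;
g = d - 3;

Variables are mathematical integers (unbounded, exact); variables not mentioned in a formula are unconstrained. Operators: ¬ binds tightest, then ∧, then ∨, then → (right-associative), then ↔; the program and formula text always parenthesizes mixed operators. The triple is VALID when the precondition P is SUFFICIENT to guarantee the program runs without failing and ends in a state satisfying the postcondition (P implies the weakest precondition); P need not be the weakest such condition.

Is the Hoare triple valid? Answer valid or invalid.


Working backward. After the program, the postcondition g + 8 ≥ -5 ∨ 3*g - g > 9 must hold; in canonical form it is g ≥ -13 ∨ 2*g > 9.
Before g := d - 3: d ≥ -10 ∨ 2*d > 15
Before d := d + 4: d ≥ -14 ∨ 2*d > 7
Before g := d + 6: d ≥ -14 ∨ 2*d > 7
Before d := g - 8: g ≥ -6 ∨ 2*g > 23
The weakest precondition is g ≥ -6 ∨ 2*g > 23.
Check whether g ≥ -7 ∨ 2*g > 23 implies it.
Countermodel: at the initial state g = -7, the precondition holds but the weakest precondition fails.
Answer: invalid


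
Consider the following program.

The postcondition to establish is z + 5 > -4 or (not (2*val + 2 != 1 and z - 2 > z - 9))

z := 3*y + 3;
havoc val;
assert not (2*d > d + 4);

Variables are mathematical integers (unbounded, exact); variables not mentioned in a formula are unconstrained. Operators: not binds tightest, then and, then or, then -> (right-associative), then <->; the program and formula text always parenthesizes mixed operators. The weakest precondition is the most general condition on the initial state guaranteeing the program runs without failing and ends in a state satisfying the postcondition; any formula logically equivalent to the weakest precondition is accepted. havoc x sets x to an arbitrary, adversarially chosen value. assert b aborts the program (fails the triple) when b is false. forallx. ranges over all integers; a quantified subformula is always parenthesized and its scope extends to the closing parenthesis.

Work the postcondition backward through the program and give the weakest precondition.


Working backward. After the program, the postcondition z + 5 > -4 or (not (2*val + 2 != 1 and z - 2 > z - 9)) must hold; in canonical form it is z > -9 or (not (2*val != -1)).
Before assert not (2*d > d + 4): (not (d > 4)) and (z > -9 or (not (2*val != -1)))
Before havoc val: forall val_1. ((not (d > 4)) and (z > -9 or (not (2*val_1 != -1))))
Before z := 3*y + 3: forall val_1. ((not (d > 4)) and (3*y > -12 or (not (2*val_1 != -1))))
Answer: WP = forall val_1. ((not (d > 4)) and (3*y > -12 or (not (2*val_1 != -1))))


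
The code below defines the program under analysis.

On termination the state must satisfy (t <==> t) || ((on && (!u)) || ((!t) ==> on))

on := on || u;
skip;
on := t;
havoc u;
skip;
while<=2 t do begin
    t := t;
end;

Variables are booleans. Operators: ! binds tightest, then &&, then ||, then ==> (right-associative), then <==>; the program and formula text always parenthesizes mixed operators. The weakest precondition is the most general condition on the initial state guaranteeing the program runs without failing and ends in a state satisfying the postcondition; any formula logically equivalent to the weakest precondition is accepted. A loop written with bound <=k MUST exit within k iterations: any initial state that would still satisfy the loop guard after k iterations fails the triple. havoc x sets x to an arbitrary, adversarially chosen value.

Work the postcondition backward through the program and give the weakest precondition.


Working backward. After the program, the postcondition (t <==> t) || ((on && (!u)) || ((!t) ==> on)) must hold; in canonical form it is true.
Before the loop (bound <=2), unroll the exhaustion recursion (WP_0 = exit-now case; WP_j = one more guarded iteration, up to j = 2):
  WP_0: !t
  WP_1: t ==> (!t)
  WP_2: t ==> (t ==> (!t))
So before the loop: t ==> (t ==> (!t))
Before skip: t ==> (t ==> (!t))
Before havoc u: t ==> (t ==> (!t))
Before on := t: t ==> (t ==> (!t))
Before skip: t ==> (t ==> (!t))
Before on := on || u: t ==> (t ==> (!t))
Answer: WP = t ==> (t ==> (!t))


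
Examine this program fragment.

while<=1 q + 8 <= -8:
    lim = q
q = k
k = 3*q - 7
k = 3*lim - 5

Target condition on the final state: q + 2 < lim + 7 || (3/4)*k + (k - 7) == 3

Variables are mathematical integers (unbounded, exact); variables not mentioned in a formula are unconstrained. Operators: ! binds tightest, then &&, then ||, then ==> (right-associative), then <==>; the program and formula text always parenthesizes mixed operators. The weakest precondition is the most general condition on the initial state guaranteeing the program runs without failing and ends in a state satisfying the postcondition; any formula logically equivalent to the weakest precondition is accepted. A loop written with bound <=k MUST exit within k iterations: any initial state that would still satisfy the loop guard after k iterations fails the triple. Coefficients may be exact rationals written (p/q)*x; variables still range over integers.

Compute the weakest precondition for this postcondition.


Working backward. After the program, the postcondition q + 2 < lim + 7 || (3/4)*k + (k - 7) == 3 must hold; in canonical form it is q < lim + 5 || (7/4)*k == 10.
Before k := 3*lim - 5: q < lim + 5 || (21/4)*lim == 75/4
Before k := 3*q - 7: q < lim + 5 || (21/4)*lim == 75/4
Before q := k: k < lim + 5 || (21/4)*lim == 75/4
Before the loop (bound <=1), unroll the exhaustion recursion (WP_0 = exit-now case; WP_j = one more guarded iteration, up to j = 1):
  WP_0: (!(q <= -16)) && (k < lim + 5 || (21/4)*lim == 75/4)
  WP_1: (q <= -16 ==> ((!(q <= -16)) && (k < q + 5 || (21/4)*q == 75/4))) && ((!(q <= -16)) ==> (k < lim + 5 || (21/4)*lim == 75/4))
So before the loop: (q <= -16 ==> ((!(q <= -16)) && (k < q + 5 || (21/4)*q == 75/4))) && ((!(q <= -16)) ==> (k < lim + 5 || (21/4)*lim == 75/4))
Answer: WP = (q <= -16 ==> ((!(q <= -16)) && (k < q + 5 || (21/4)*q == 75/4))) && ((!(q <= -16)) ==> (k < lim + 5 || (21/4)*lim == 75/4))


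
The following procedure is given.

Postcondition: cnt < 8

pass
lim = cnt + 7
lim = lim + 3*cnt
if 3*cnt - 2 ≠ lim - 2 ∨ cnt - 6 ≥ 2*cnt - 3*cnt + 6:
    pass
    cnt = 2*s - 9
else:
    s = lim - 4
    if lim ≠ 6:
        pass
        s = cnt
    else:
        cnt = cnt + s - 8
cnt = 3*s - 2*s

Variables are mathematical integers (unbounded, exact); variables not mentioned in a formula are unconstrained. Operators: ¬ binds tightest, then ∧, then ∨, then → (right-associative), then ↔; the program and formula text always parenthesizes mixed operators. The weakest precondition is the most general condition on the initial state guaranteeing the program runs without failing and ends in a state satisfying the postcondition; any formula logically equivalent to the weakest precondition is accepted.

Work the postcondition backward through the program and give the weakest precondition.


Working backward. After the program, cnt < 8 must hold.
Before cnt := 3*s - 2*s: s < 8
Then branch requires s < 8; else branch requires (lim ≠ 6 → cnt < 8) ∧ ((¬(lim ≠ 6)) → lim < 12).
Before the if: ((3*cnt ≠ lim ∨ 2*cnt ≥ 12) → s < 8) ∧ ((¬(3*cnt ≠ lim ∨ 2*cnt ≥ 12)) → ((lim ≠ 6 → cnt < 8) ∧ ((¬(lim ≠ 6)) → lim < 12)))
Before lim := lim + 3*cnt: ((lim ≠ 0 ∨ 2*cnt ≥ 12) → s < 8) ∧ ((¬(lim ≠ 0 ∨ 2*cnt ≥ 12)) → ((3*cnt + lim ≠ 6 → cnt < 8) ∧ ((¬(3*cnt + lim ≠ 6)) → 3*cnt + lim < 12)))
Before lim := cnt + 7: ((cnt ≠ -7 ∨ 2*cnt ≥ 12) → s < 8) ∧ ((¬(cnt ≠ -7 ∨ 2*cnt ≥ 12)) → ((4*cnt ≠ -1 → cnt < 8) ∧ ((¬(4*cnt ≠ -1)) → 4*cnt < 5)))
Before skip: ((cnt ≠ -7 ∨ 2*cnt ≥ 12) → s < 8) ∧ ((¬(cnt ≠ -7 ∨ 2*cnt ≥ 12)) → ((4*cnt ≠ -1 → cnt < 8) ∧ ((¬(4*cnt ≠ -1)) → 4*cnt < 5)))
Answer: WP = ((cnt ≠ -7 ∨ 2*cnt ≥ 12) → s < 8) ∧ ((¬(cnt ≠ -7 ∨ 2*cnt ≥ 12)) → ((4*cnt ≠ -1 → cnt < 8) ∧ ((¬(4*cnt ≠ -1)) → 4*cnt < 5)))


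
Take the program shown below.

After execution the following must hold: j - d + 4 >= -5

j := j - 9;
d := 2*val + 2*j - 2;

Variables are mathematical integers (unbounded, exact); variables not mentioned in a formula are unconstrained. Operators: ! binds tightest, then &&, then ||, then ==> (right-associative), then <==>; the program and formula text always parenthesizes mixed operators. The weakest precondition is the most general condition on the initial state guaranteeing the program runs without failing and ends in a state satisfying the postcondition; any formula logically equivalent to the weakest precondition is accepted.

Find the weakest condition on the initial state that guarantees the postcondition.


Working backward. After the program, the postcondition j - d + 4 >= -5 must hold; in canonical form it is j >= d - 9.
Before d := 2*val + 2*j - 2: j + 2*val <= 11
Before j := j - 9: j + 2*val <= 20
Answer: WP = j + 2*val <= 20


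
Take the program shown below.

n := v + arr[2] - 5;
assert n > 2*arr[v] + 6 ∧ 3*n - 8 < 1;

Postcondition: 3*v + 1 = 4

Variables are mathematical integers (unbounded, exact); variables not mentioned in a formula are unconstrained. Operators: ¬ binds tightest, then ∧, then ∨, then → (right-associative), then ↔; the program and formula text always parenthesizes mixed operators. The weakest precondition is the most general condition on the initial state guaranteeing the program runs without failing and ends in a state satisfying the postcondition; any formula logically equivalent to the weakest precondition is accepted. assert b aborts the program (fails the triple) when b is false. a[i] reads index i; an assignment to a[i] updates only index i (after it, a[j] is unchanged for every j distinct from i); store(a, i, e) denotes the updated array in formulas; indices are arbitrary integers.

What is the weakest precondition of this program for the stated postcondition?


Working backward. After the program, the postcondition 3*v + 1 = 4 must hold; in canonical form it is 3*v = 3.
Before assert n > 2*arr[v] + 6 ∧ 3*n - 8 < 1: n > 2*arr[v] + 6 ∧ 3*n < 9 ∧ 3*v = 3
Before n := v + arr[2] - 5: arr[2] + v > 2*arr[v] + 11 ∧ 3*arr[2] + 3*v < 24 ∧ 3*v = 3
Answer: WP = arr[2] + v > 2*arr[v] + 11 ∧ 3*arr[2] + 3*v < 24 ∧ 3*v = 3


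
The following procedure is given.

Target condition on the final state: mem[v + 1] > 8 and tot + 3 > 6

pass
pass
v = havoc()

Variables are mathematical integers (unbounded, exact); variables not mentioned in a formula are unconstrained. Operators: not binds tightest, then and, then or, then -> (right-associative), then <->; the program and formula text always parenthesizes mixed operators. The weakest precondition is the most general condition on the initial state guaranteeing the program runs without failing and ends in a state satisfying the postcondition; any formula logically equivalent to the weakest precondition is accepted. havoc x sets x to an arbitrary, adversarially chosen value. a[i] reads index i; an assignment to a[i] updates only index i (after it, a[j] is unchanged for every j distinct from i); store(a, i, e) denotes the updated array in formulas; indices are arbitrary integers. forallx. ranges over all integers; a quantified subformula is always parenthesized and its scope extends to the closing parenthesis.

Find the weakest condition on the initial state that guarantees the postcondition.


Working backward. After the program, the postcondition mem[v + 1] > 8 and tot + 3 > 6 must hold; in canonical form it is mem[v + 1] > 8 and tot > 3.
Before havoc v: forall v_1. (mem[v_1 + 1] > 8 and tot > 3)
Before skip: forall v_1. (mem[v_1 + 1] > 8 and tot > 3)
Before skip: forall v_1. (mem[v_1 + 1] > 8 and tot > 3)
Answer: WP = forall v_1. (mem[v_1 + 1] > 8 and tot > 3)


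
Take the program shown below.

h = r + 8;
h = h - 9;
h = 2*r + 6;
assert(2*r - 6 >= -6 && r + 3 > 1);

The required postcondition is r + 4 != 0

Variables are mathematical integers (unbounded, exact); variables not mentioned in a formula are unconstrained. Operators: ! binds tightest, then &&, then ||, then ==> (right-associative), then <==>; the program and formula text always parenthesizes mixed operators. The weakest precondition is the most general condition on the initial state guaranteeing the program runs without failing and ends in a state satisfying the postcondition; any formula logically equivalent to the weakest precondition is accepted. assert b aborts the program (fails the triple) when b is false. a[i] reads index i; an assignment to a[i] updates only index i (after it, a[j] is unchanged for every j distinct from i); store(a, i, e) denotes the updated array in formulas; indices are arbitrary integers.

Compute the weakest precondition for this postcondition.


Working backward. After the program, the postcondition r + 4 != 0 must hold; in canonical form it is r != -4.
Before assert 2*r - 6 >= -6 && r + 3 > 1: 2*r >= 0 && r > -2 && r != -4
Before h := 2*r + 6: 2*r >= 0 && r > -2 && r != -4
Before h := h - 9: 2*r >= 0 && r > -2 && r != -4
Before h := r + 8: 2*r >= 0 && r > -2 && r != -4
Answer: WP = 2*r >= 0 && r > -2 && r != -4


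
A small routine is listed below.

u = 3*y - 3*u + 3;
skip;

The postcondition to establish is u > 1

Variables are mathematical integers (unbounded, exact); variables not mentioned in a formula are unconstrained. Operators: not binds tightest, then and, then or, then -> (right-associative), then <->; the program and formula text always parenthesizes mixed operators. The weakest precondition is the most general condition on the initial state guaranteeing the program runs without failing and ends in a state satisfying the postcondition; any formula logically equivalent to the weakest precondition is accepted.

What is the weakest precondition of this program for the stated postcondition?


Working backward. After the program, u > 1 must hold.
Before skip: u > 1
Before u := 3*y - 3*u + 3: 3*y > 3*u - 2
Answer: WP = 3*y > 3*u - 2


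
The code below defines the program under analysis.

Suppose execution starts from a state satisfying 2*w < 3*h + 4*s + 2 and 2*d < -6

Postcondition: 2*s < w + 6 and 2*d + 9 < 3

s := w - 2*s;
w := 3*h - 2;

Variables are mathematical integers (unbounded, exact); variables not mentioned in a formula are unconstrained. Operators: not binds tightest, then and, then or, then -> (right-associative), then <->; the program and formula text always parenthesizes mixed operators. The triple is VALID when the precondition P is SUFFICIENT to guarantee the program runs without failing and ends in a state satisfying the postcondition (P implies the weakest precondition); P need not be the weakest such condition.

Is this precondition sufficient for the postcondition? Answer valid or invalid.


Working backward. After the program, the postcondition 2*s < w + 6 and 2*d + 9 < 3 must hold; in canonical form it is 2*s < w + 6 and 2*d < -6.
Before w := 3*h - 2: 2*s < 3*h + 4 and 2*d < -6
Before s := w - 2*s: 2*w < 3*h + 4*s + 4 and 2*d < -6
The weakest precondition is 2*w < 3*h + 4*s + 4 and 2*d < -6.
Check whether 2*w < 3*h + 4*s + 2 and 2*d < -6 implies it.
Every state satisfying the precondition satisfies the weakest precondition: the implication holds.
Answer: valid


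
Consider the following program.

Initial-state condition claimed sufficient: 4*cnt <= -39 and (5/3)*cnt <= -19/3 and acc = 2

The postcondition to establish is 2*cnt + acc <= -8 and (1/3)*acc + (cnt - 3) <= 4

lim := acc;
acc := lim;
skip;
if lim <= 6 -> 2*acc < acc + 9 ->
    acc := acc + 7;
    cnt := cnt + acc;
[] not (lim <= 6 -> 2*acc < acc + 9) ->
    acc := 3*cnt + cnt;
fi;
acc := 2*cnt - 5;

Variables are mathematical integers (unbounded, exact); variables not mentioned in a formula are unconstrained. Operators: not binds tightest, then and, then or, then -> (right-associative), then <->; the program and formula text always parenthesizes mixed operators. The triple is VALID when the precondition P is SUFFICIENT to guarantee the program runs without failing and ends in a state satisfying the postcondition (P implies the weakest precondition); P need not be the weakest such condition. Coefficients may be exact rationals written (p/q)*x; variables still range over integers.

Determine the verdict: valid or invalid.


Working backward. After the program, the postcondition 2*cnt + acc <= -8 and (1/3)*acc + (cnt - 3) <= 4 must hold; in canonical form it is acc + 2*cnt <= -8 and (1/3)*acc + cnt <= 7.
Before acc := 2*cnt - 5: 4*cnt <= -3 and (5/3)*cnt <= 26/3
Then branch requires 4*acc + 4*cnt <= -31 and (5/3)*acc + (5/3)*cnt <= -3; else branch requires 4*cnt <= -3 and (5/3)*cnt <= 26/3.
Before the if: ((lim <= 6 -> acc < 9) -> (4*acc + 4*cnt <= -31 and (5/3)*acc + (5/3)*cnt <= -3)) and ((not (lim <= 6 -> acc < 9)) -> (4*cnt <= -3 and (5/3)*cnt <= 26/3))
Before skip: ((lim <= 6 -> acc < 9) -> (4*acc + 4*cnt <= -31 and (5/3)*acc + (5/3)*cnt <= -3)) and ((not (lim <= 6 -> acc < 9)) -> (4*cnt <= -3 and (5/3)*cnt <= 26/3))
Before acc := lim: ((lim <= 6 -> lim < 9) -> (4*cnt + 4*lim <= -31 and (5/3)*cnt + (5/3)*lim <= -3)) and ((not (lim <= 6 -> lim < 9)) -> (4*cnt <= -3 and (5/3)*cnt <= 26/3))
Before lim := acc: ((acc <= 6 -> acc < 9) -> (4*acc + 4*cnt <= -31 and (5/3)*acc + (5/3)*cnt <= -3)) and ((not (acc <= 6 -> acc < 9)) -> (4*cnt <= -3 and (5/3)*cnt <= 26/3))
The weakest precondition is ((acc <= 6 -> acc < 9) -> (4*acc + 4*cnt <= -31 and (5/3)*acc + (5/3)*cnt <= -3)) and ((not (acc <= 6 -> acc < 9)) -> (4*cnt <= -3 and (5/3)*cnt <= 26/3)).
Check whether 4*cnt <= -39 and (5/3)*cnt <= -19/3 and acc = 2 implies it.
Every state satisfying the precondition satisfies the weakest precondition: the implication holds.
Answer: valid


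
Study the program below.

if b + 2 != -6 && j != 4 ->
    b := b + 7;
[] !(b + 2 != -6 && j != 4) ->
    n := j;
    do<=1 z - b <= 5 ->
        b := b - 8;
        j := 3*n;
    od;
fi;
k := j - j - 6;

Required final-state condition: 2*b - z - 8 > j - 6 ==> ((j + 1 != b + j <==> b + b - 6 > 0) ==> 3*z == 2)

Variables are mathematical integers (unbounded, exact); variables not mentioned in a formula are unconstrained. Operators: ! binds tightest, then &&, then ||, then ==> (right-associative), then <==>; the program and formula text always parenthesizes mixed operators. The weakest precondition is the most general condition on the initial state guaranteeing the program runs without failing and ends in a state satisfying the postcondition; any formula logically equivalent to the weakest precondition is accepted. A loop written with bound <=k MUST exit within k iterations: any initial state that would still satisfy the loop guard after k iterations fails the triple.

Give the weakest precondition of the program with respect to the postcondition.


Working backward. After the program, the postcondition 2*b - z - 8 > j - 6 ==> ((j + 1 != b + j <==> b + b - 6 > 0) ==> 3*z == 2) must hold; in canonical form it is 2*b > j + z + 2 ==> ((b != 1 <==> 2*b > 6) ==> 3*z == 2).
Before k := j - j - 6: 2*b > j + z + 2 ==> ((b != 1 <==> 2*b > 6) ==> 3*z == 2)
Then branch requires 2*b > j + z - 12 ==> ((b != -6 <==> 2*b > -8) ==> 3*z == 2); else branch requires (z <= b + 5 ==> ((!(z <= b - 3)) && (2*b > 3*j + z + 18 ==> ((b != 9 <==> 2*b > 22) ==> 3*z == 2)))) && ((!(z <= b + 5)) ==> (2*b > j + z + 2 ==> ((b != 1 <==> 2*b > 6) ==> 3*z == 2))).
Before the if: ((b != -8 && j != 4) ==> (2*b > j + z - 12 ==> ((b != -6 <==> 2*b > -8) ==> 3*z == 2))) && ((!(b != -8 && j != 4)) ==> ((z <= b + 5 ==> ((!(z <= b - 3)) && (2*b > 3*j + z + 18 ==> ((b != 9 <==> 2*b > 22) ==> 3*z == 2)))) && ((!(z <= b + 5)) ==> (2*b > j + z + 2 ==> ((b != 1 <==> 2*b > 6) ==> 3*z == 2)))))
Answer: WP = ((b != -8 && j != 4) ==> (2*b > j + z - 12 ==> ((b != -6 <==> 2*b > -8) ==> 3*z == 2))) && ((!(b != -8 && j != 4)) ==> ((z <= b + 5 ==> ((!(z <= b - 3)) && (2*b > 3*j + z + 18 ==> ((b != 9 <==> 2*b > 22) ==> 3*z == 2)))) && ((!(z <= b + 5)) ==> (2*b > j + z + 2 ==> ((b != 1 <==> 2*b > 6) ==> 3*z == 2)))))


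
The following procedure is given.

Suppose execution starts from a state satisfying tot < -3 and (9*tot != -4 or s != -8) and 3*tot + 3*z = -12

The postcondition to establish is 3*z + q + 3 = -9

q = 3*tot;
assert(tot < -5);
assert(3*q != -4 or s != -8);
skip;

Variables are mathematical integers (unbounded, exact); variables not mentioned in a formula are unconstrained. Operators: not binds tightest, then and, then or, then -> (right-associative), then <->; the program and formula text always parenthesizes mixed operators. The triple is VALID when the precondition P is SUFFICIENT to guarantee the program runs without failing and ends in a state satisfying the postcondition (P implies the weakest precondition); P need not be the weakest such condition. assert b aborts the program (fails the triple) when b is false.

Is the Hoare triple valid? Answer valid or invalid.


Working backward. After the program, the postcondition 3*z + q + 3 = -9 must hold; in canonical form it is q + 3*z = -12.
Before skip: q + 3*z = -12
Before assert 3*q != -4 or s != -8: (3*q != -4 or s != -8) and q + 3*z = -12
Before assert tot < -5: tot < -5 and (3*q != -4 or s != -8) and q + 3*z = -12
Before q := 3*tot: tot < -5 and (9*tot != -4 or s != -8) and 3*tot + 3*z = -12
The weakest precondition is tot < -5 and (9*tot != -4 or s != -8) and 3*tot + 3*z = -12.
Check whether tot < -3 and (9*tot != -4 or s != -8) and 3*tot + 3*z = -12 implies it.
Countermodel: at the initial state s = 0, tot = -4, z = 0, the precondition holds but the weakest precondition fails.
Answer: invalid


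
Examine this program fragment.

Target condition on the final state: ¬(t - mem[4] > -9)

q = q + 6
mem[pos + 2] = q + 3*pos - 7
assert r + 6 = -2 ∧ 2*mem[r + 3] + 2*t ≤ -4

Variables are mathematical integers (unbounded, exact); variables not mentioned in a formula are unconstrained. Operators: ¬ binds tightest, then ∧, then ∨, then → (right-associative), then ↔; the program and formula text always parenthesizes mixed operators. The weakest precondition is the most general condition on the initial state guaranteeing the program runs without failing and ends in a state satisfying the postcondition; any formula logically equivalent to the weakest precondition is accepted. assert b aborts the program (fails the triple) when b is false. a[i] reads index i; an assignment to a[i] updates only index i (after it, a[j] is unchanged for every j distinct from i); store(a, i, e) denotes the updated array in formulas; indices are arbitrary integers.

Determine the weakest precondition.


Working backward. After the program, the postcondition ¬(t - mem[4] > -9) must hold; in canonical form it is ¬(t > mem[4] - 9).
Before assert r + 6 = -2 ∧ 2*mem[r + 3] + 2*t ≤ -4: r = -8 ∧ 2*mem[r + 3] + 2*t ≤ -4 ∧ (¬(t > mem[4] - 9))
Before mem[pos + 2] := q + 3*pos - 7: r = -8 ∧ 2*store(mem, pos + 2, 3*pos + q - 7)[r + 3] + 2*t ≤ -4 ∧ (¬(t > store(mem, pos + 2, 3*pos + q - 7)[4] - 9))
Before q := q + 6: r = -8 ∧ 2*store(mem, pos + 2, 3*pos + q - 1)[r + 3] + 2*t ≤ -4 ∧ (¬(t > store(mem, pos + 2, 3*pos + q - 1)[4] - 9))
Answer: WP = r = -8 ∧ 2*store(mem, pos + 2, 3*pos + q - 1)[r + 3] + 2*t ≤ -4 ∧ (¬(t > store(mem, pos + 2, 3*pos + q - 1)[4] - 9))


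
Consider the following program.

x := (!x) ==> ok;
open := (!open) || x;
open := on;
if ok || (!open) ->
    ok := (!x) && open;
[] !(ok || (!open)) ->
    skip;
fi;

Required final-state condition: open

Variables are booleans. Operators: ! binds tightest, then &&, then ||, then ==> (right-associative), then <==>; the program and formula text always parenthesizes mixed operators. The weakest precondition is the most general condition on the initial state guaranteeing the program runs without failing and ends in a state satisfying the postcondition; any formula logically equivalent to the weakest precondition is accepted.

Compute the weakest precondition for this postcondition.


Working backward. After the program, open must hold.
Then branch requires open; else branch requires open.
Before the if: ((ok || (!open)) ==> open) && ((!(ok || (!open))) ==> open)
Before open := on: ((ok || (!on)) ==> on) && ((!(ok || (!on))) ==> on)
Before open := (!open) || x: ((ok || (!on)) ==> on) && ((!(ok || (!on))) ==> on)
Before x := (!x) ==> ok: ((ok || (!on)) ==> on) && ((!(ok || (!on))) ==> on)
Answer: WP = ((ok || (!on)) ==> on) && ((!(ok || (!on))) ==> on)


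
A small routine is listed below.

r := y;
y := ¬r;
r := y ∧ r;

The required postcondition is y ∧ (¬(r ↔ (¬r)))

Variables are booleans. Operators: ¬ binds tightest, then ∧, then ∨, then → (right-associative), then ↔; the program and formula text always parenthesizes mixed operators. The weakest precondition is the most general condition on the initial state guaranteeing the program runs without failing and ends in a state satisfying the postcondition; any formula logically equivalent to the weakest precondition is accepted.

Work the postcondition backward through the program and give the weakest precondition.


Working backward. After the program, y ∧ (¬(r ↔ (¬r))) must hold.
Before r := y ∧ r: y ∧ (¬((y ∧ r) ↔ (¬(y ∧ r))))
Before y := ¬r: ¬r
Before r := y: ¬y
Answer: WP = ¬y


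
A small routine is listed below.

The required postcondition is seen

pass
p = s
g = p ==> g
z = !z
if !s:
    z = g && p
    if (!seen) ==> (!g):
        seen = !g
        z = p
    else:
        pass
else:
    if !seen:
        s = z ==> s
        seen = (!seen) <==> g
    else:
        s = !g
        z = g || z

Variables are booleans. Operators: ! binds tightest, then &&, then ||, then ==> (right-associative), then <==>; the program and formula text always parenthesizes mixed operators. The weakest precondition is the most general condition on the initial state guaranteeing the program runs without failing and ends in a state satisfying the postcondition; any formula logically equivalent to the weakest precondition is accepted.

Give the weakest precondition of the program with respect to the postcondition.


Working backward. After the program, seen must hold.
Then branch requires (((!seen) ==> (!g)) ==> (!g)) && ((!((!seen) ==> (!g))) ==> seen); else branch requires (!seen) ==> ((!seen) <==> g).
Before the if: ((!s) ==> ((((!seen) ==> (!g)) ==> (!g)) && ((!((!seen) ==> (!g))) ==> seen))) && (s ==> ((!seen) ==> ((!seen) <==> g)))
Before z := !z: ((!s) ==> ((((!seen) ==> (!g)) ==> (!g)) && ((!((!seen) ==> (!g))) ==> seen))) && (s ==> ((!seen) ==> ((!seen) <==> g)))
Before g := p ==> g: ((!s) ==> ((((!seen) ==> (!(p ==> g))) ==> (!(p ==> g))) && ((!((!seen) ==> (!(p ==> g)))) ==> seen))) && (s ==> ((!seen) ==> ((!seen) <==> (p ==> g))))
Before p := s: ((!s) ==> ((((!seen) ==> (!(s ==> g))) ==> (!(s ==> g))) && ((!((!seen) ==> (!(s ==> g)))) ==> seen))) && (s ==> ((!seen) ==> ((!seen) <==> (s ==> g))))
Before skip: ((!s) ==> ((((!seen) ==> (!(s ==> g))) ==> (!(s ==> g))) && ((!((!seen) ==> (!(s ==> g)))) ==> seen))) && (s ==> ((!seen) ==> ((!seen) <==> (s ==> g))))
Answer: WP = ((!s) ==> ((((!seen) ==> (!(s ==> g))) ==> (!(s ==> g))) && ((!((!seen) ==> (!(s ==> g)))) ==> seen))) && (s ==> ((!seen) ==> ((!seen) <==> (s ==> g))))


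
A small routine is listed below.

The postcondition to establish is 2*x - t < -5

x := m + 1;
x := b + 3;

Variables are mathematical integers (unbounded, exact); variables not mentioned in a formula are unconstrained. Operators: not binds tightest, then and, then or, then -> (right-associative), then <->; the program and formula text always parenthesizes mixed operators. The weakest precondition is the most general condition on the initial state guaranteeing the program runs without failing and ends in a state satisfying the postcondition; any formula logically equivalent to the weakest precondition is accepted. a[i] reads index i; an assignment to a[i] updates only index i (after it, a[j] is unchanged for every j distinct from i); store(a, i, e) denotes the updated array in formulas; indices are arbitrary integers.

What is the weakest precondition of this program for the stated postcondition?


Working backward. After the program, the postcondition 2*x - t < -5 must hold; in canonical form it is 2*x < t - 5.
Before x := b + 3: 2*b < t - 11
Before x := m + 1: 2*b < t - 11
Answer: WP = 2*b < t - 11


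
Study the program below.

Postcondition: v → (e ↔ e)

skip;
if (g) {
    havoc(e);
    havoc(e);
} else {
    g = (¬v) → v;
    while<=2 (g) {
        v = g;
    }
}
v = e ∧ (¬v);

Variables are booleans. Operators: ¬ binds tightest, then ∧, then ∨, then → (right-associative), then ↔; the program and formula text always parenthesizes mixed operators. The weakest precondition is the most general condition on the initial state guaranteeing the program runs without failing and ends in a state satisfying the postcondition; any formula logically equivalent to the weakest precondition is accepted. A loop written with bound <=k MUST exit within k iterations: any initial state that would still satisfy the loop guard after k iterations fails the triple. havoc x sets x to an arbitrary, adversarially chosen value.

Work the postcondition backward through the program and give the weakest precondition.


Working backward. After the program, the postcondition v → (e ↔ e) must hold; in canonical form it is true.
Before v := e ∧ (¬v): true
Then branch requires true; else branch requires ((¬v) → v) → (((¬v) → v) → (¬((¬v) → v))).
Before the if: (¬g) → (((¬v) → v) → (((¬v) → v) → (¬((¬v) → v))))
Before skip: (¬g) → (((¬v) → v) → (((¬v) → v) → (¬((¬v) → v))))
Answer: WP = (¬g) → (((¬v) → v) → (((¬v) → v) → (¬((¬v) → v))))


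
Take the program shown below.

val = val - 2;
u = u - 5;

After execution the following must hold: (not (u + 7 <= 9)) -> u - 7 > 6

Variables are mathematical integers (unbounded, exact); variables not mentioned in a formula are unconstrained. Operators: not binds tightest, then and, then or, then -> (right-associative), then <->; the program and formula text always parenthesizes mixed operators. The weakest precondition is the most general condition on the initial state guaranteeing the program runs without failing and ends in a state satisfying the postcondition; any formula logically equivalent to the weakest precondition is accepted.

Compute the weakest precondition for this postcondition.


Working backward. After the program, the postcondition (not (u + 7 <= 9)) -> u - 7 > 6 must hold; in canonical form it is (not (u <= 2)) -> u > 13.
Before u := u - 5: (not (u <= 7)) -> u > 18
Before val := val - 2: (not (u <= 7)) -> u > 18
Answer: WP = (not (u <= 7)) -> u > 18


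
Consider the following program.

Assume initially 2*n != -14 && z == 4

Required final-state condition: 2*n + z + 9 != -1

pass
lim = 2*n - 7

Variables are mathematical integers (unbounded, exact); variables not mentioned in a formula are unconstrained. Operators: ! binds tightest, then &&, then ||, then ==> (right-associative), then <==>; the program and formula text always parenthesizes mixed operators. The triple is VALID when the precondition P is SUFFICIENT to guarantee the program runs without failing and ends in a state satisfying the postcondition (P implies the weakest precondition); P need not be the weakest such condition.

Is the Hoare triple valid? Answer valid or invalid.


Working backward. After the program, the postcondition 2*n + z + 9 != -1 must hold; in canonical form it is 2*n + z != -10.
Before lim := 2*n - 7: 2*n + z != -10
Before skip: 2*n + z != -10
The weakest precondition is 2*n + z != -10.
Check whether 2*n != -14 && z == 4 implies it.
Every state satisfying the precondition satisfies the weakest precondition: the implication holds.
Answer: valid


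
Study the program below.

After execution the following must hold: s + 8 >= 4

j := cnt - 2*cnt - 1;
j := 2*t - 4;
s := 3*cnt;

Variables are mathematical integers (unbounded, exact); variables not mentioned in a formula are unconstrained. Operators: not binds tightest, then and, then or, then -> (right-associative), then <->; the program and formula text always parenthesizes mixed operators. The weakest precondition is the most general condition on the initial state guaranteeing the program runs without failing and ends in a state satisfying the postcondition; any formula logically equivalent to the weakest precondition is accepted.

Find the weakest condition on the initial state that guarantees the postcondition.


Working backward. After the program, the postcondition s + 8 >= 4 must hold; in canonical form it is s >= -4.
Before s := 3*cnt: 3*cnt >= -4
Before j := 2*t - 4: 3*cnt >= -4
Before j := cnt - 2*cnt - 1: 3*cnt >= -4
Answer: WP = 3*cnt >= -4


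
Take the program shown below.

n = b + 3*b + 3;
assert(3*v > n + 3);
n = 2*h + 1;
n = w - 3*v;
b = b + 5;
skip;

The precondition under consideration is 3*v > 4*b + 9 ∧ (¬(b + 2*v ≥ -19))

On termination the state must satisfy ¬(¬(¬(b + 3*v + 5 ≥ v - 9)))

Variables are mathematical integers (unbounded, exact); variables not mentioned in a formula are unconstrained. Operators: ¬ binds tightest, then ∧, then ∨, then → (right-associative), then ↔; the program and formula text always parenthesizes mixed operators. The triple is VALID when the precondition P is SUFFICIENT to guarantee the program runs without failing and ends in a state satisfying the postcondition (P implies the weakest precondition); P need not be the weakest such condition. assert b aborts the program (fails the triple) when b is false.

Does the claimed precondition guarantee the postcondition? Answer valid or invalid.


Working backward. After the program, the postcondition ¬(¬(¬(b + 3*v + 5 ≥ v - 9))) must hold; in canonical form it is ¬(b + 2*v ≥ -14).
Before skip: ¬(b + 2*v ≥ -14)
Before b := b + 5: ¬(b + 2*v ≥ -19)
Before n := w - 3*v: ¬(b + 2*v ≥ -19)
Before n := 2*h + 1: ¬(b + 2*v ≥ -19)
Before assert 3*v > n + 3: 3*v > n + 3 ∧ (¬(b + 2*v ≥ -19))
Before n := b + 3*b + 3: 3*v > 4*b + 6 ∧ (¬(b + 2*v ≥ -19))
The weakest precondition is 3*v > 4*b + 6 ∧ (¬(b + 2*v ≥ -19)).
Check whether 3*v > 4*b + 9 ∧ (¬(b + 2*v ≥ -19)) implies it.
Every state satisfying the precondition satisfies the weakest precondition: the implication holds.
Answer: valid


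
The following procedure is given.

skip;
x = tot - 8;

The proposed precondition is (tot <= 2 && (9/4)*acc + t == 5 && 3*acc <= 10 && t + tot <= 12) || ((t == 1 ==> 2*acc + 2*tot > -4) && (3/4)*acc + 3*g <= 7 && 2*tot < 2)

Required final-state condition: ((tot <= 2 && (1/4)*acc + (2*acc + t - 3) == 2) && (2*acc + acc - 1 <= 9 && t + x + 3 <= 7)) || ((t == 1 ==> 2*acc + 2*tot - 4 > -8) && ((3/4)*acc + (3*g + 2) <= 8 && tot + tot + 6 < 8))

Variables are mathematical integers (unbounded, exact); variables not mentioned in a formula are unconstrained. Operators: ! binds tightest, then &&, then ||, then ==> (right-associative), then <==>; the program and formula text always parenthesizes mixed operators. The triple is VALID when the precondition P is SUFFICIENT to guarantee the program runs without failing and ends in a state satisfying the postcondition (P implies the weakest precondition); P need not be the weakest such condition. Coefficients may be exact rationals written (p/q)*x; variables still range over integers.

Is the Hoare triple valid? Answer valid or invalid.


Working backward. After the program, the postcondition ((tot <= 2 && (1/4)*acc + (2*acc + t - 3) == 2) && (2*acc + acc - 1 <= 9 && t + x + 3 <= 7)) || ((t == 1 ==> 2*acc + 2*tot - 4 > -8) && ((3/4)*acc + (3*g + 2) <= 8 && tot + tot + 6 < 8)) must hold; in canonical form it is (tot <= 2 && (9/4)*acc + t == 5 && 3*acc <= 10 && t + x <= 4) || ((t == 1 ==> 2*acc + 2*tot > -4) && (3/4)*acc + 3*g <= 6 && 2*tot < 2).
Before x := tot - 8: (tot <= 2 && (9/4)*acc + t == 5 && 3*acc <= 10 && t + tot <= 12) || ((t == 1 ==> 2*acc + 2*tot > -4) && (3/4)*acc + 3*g <= 6 && 2*tot < 2)
Before skip: (tot <= 2 && (9/4)*acc + t == 5 && 3*acc <= 10 && t + tot <= 12) || ((t == 1 ==> 2*acc + 2*tot > -4) && (3/4)*acc + 3*g <= 6 && 2*tot < 2)
The weakest precondition is (tot <= 2 && (9/4)*acc + t == 5 && 3*acc <= 10 && t + tot <= 12) || ((t == 1 ==> 2*acc + 2*tot > -4) && (3/4)*acc + 3*g <= 6 && 2*tot < 2).
Check whether (tot <= 2 && (9/4)*acc + t == 5 && 3*acc <= 10 && t + tot <= 12) || ((t == 1 ==> 2*acc + 2*tot > -4) && (3/4)*acc + 3*g <= 7 && 2*tot < 2) implies it.
Countermodel: at the initial state acc = 13, g = -1, t = -25, tot = 0, the precondition holds but the weakest precondition fails.
Answer: invalid
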